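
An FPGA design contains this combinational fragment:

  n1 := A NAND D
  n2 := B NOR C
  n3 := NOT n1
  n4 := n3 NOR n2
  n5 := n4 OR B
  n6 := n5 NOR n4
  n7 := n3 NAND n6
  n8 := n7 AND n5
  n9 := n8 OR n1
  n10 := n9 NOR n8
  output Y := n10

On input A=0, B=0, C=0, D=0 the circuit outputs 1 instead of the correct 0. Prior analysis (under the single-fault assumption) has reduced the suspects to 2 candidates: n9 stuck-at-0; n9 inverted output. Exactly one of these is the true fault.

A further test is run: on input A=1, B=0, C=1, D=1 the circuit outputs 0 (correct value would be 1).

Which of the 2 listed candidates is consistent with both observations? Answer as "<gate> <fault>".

Evaluate each candidate on input A=1, B=0, C=1, D=1:
  n9 stuck-at-0: n1=0, n2=0, n3=1, n4=0, n5=0, n6=1, n7=0, n8=0, n9=0 [stuck-at-0], n10=1 → 1 — eliminated
  n9 inverted output: n1=0, n2=0, n3=1, n4=0, n5=0, n6=1, n7=0, n8=0, n9=1 [inverted output], n10=0 → 0 — matches
Only n9 inverted output reproduces the observed 0.

n9 inverted output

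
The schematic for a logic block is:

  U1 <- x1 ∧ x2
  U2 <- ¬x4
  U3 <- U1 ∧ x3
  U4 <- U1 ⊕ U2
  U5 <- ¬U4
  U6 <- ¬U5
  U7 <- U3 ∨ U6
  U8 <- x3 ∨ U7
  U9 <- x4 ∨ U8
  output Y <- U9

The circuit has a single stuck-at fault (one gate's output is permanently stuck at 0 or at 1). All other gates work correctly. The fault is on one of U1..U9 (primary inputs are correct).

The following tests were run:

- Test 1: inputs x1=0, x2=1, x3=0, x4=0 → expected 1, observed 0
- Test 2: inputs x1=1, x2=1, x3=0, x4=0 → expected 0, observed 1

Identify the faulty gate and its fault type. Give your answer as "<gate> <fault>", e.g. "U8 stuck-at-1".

Fault-free values for test 1 (x1=0, x2=1, x3=0, x4=0): U1=0, U2=1, U3=0, U4=1, U5=0, U6=1, U7=1, U8=1, U9=1, giving Y=1. Observed 0.
Test 1: faults giving observed 0 are {U1 stuck-at-1, U2 stuck-at-0, U4 stuck-at-0, U5 stuck-at-1, U6 stuck-at-0, U7 stuck-at-0, U8 stuck-at-0, U9 stuck-at-0}.
Test 2 (x1=1, x2=1, x3=0, x4=0): fault-free U1=1, U2=1, U3=0, U4=0, U5=1, U6=0, U7=0, U8=0, U9=0 → 0; observed 1. Eliminates U1 stuck-at-1, U4 stuck-at-0, U5 stuck-at-1, U6 stuck-at-0, U7 stuck-at-0, U8 stuck-at-0, U9 stuck-at-0.
Only U2 stuck-at-0 is consistent with every test.

U2 stuck-at-0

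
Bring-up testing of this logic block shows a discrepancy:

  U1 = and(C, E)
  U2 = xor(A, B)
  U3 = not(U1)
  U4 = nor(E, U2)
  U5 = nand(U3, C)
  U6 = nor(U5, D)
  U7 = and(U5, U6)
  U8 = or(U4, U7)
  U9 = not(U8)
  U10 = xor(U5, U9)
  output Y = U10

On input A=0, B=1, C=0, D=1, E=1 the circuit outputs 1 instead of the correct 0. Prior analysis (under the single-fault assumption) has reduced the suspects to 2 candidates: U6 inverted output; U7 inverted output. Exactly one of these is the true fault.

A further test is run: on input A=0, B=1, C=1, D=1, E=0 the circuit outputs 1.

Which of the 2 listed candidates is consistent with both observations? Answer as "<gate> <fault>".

Evaluate each candidate on input A=0, B=1, C=1, D=1, E=0:
  U6 inverted output: U1=0, U2=1, U3=1, U4=0, U5=0, U6=1 [inverted output], U7=0, U8=0, U9=1, U10=1 → 1 — matches
  U7 inverted output: U1=0, U2=1, U3=1, U4=0, U5=0, U6=0, U7=1 [inverted output], U8=1, U9=0, U10=0 → 0 — eliminated
Only U6 inverted output reproduces the observed 1.

U6 inverted output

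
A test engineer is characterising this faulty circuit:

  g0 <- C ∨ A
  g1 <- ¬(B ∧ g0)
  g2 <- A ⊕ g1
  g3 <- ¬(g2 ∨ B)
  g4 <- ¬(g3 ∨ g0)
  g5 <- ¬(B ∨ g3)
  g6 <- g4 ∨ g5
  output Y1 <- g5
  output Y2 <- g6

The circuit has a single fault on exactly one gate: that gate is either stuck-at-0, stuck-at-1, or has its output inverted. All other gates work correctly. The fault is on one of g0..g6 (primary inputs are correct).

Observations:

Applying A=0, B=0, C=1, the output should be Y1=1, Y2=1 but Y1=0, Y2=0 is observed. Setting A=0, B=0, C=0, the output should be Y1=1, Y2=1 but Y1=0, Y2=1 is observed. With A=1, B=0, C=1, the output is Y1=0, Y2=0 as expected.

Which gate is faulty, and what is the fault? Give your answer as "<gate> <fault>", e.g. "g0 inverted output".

Fault-free values for test 1 (A=0, B=0, C=1): g0=1, g1=1, g2=1, g3=0, g4=0, g5=1, g6=1, giving Y1=1, Y2=1. Observed Y1=0, Y2=0.
Test 1: faults giving observed Y1=0, Y2=0 are {g1 stuck-at-0, g1 inverted output, g2 stuck-at-0, g2 inverted output, g3 stuck-at-1, g3 inverted output, g5 stuck-at-0, g5 inverted output}.
Test 2 (A=0, B=0, C=0): fault-free g0=0, g1=1, g2=1, g3=0, g4=1, g5=1, g6=1 → Y1=1, Y2=1; observed Y1=0, Y2=1. Eliminates g1 stuck-at-0, g1 inverted output, g2 stuck-at-0, g2 inverted output, g3 stuck-at-1, g3 inverted output.
Test 3 (A=1, B=0, C=1): fault-free g0=1, g1=1, g2=0, g3=1, g4=0, g5=0, g6=0 → Y1=0, Y2=0; observed Y1=0, Y2=0. Eliminates g5 inverted output.
Only g5 stuck-at-0 is consistent with every test.

g5 stuck-at-0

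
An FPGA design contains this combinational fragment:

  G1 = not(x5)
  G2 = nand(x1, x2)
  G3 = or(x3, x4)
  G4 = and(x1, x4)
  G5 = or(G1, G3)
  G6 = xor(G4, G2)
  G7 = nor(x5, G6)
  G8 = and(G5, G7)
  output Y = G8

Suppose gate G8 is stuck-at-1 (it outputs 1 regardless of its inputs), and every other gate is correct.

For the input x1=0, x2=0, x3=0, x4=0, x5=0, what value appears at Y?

1

Propagate with G8 forced: G1=1, G2=1, G3=0, G4=0, G5=1, G6=1, G7=0, G8=1 [stuck-at-1].
So Y = 1. (Without the fault it would be 0.)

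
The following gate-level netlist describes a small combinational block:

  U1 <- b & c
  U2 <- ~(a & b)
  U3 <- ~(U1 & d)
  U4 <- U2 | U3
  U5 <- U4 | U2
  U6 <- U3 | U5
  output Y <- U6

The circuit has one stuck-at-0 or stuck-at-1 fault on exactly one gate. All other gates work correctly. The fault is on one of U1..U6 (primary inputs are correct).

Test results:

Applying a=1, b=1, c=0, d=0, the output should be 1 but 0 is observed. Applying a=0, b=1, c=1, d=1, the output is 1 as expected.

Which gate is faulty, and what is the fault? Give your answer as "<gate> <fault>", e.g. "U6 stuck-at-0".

U3 stuck-at-0

Fault-free values for test 1 (a=1, b=1, c=0, d=0): U1=0, U2=0, U3=1, U4=1, U5=1, U6=1, giving Y=1. Observed 0.
Test 1: faults giving observed 0 are {U3 stuck-at-0, U6 stuck-at-0}.
Test 2 (a=0, b=1, c=1, d=1): fault-free U1=1, U2=1, U3=0, U4=1, U5=1, U6=1 → 1; observed 1. Eliminates U6 stuck-at-0.
Only U3 stuck-at-0 is consistent with every test.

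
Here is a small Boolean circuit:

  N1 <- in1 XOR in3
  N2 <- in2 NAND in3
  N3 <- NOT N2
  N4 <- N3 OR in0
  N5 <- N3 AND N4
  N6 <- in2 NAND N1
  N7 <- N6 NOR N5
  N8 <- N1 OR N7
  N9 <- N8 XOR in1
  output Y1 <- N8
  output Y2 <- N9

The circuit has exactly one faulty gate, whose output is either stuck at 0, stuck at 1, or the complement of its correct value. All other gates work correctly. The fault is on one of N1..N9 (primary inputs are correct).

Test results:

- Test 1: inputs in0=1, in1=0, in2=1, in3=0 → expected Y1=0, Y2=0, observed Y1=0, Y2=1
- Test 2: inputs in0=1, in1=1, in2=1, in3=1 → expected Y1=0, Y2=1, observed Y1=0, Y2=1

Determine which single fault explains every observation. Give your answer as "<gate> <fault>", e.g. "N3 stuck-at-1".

Fault-free values for test 1 (in0=1, in1=0, in2=1, in3=0): N1=0, N2=1, N3=0, N4=1, N5=0, N6=1, N7=0, N8=0, N9=0, giving Y1=0, Y2=0. Observed Y1=0, Y2=1.
Test 1: faults giving observed Y1=0, Y2=1 are {N9 stuck-at-1, N9 inverted output}.
Test 2 (in0=1, in1=1, in2=1, in3=1): fault-free N1=0, N2=0, N3=1, N4=1, N5=1, N6=1, N7=0, N8=0, N9=1 → Y1=0, Y2=1; observed Y1=0, Y2=1. Eliminates N9 inverted output.
Only N9 stuck-at-1 is consistent with every test.

N9 stuck-at-1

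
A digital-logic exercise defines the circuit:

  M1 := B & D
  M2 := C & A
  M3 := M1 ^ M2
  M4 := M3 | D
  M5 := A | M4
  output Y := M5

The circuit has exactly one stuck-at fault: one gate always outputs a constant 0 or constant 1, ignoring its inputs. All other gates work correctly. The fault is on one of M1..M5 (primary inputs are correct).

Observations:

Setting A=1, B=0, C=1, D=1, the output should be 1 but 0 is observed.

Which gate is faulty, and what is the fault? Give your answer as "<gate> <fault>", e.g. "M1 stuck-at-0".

Fault-free values for test 1 (A=1, B=0, C=1, D=1): M1=0, M2=1, M3=1, M4=1, M5=1, giving Y=1. Observed 0.
Test 1: faults giving observed 0 are {M5 stuck-at-0}.
Only M5 stuck-at-0 is consistent with every test.

M5 stuck-at-0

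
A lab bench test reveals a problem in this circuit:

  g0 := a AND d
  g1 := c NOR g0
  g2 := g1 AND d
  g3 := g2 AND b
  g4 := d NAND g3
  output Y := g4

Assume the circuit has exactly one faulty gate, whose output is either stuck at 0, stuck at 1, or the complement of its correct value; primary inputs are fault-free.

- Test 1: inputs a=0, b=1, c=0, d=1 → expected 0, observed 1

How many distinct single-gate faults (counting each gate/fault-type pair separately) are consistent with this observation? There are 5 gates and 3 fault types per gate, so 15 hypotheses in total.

10

Fault-free: g0=0, g1=1, g2=1, g3=1, g4=0 → 0. Observed 1.
  g0: stuck-at-1, inverted output ✓; others ✗
  g1: stuck-at-0, inverted output ✓; others ✗
  g2: stuck-at-0, inverted output ✓; others ✗
  g3: stuck-at-0, inverted output ✓; others ✗
  g4: stuck-at-1, inverted output ✓; others ✗
Consistent faults: {g0 stuck-at-1, g0 inverted output, g1 stuck-at-0, g1 inverted output, g2 stuck-at-0, g2 inverted output, g3 stuck-at-0, g3 inverted output, g4 stuck-at-1, g4 inverted output} — 10 in all.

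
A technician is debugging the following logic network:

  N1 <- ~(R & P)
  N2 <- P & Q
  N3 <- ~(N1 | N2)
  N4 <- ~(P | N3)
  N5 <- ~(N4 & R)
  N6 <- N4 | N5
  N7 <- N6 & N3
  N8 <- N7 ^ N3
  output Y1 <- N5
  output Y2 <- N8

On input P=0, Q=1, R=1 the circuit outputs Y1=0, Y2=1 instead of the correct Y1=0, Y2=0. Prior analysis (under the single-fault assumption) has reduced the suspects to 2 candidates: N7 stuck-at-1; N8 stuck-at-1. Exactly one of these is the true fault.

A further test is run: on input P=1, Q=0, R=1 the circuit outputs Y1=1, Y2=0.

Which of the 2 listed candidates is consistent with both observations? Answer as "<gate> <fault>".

Evaluate each candidate on input P=1, Q=0, R=1:
  N7 stuck-at-1: N1=0, N2=0, N3=1, N4=0, N5=1, N6=1, N7=1 [stuck-at-1], N8=0 → Y1=1, Y2=0 — matches
  N8 stuck-at-1: N1=0, N2=0, N3=1, N4=0, N5=1, N6=1, N7=1, N8=1 [stuck-at-1] → Y1=1, Y2=1 — eliminated
Only N7 stuck-at-1 reproduces the observed Y1=1, Y2=0.

N7 stuck-at-1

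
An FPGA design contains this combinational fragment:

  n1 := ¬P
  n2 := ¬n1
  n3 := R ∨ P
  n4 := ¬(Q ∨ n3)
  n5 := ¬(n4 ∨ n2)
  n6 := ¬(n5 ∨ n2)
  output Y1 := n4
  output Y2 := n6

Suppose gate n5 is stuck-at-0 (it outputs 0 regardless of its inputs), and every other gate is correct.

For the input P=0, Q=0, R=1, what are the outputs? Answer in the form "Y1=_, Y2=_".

Propagate with n5 forced: n1=1, n2=0, n3=1, n4=0, n5=0 [stuck-at-0], n6=1.
So the outputs are Y1=0, Y2=1. (Without the fault they would be Y1=0, Y2=0.)

Y1=0, Y2=1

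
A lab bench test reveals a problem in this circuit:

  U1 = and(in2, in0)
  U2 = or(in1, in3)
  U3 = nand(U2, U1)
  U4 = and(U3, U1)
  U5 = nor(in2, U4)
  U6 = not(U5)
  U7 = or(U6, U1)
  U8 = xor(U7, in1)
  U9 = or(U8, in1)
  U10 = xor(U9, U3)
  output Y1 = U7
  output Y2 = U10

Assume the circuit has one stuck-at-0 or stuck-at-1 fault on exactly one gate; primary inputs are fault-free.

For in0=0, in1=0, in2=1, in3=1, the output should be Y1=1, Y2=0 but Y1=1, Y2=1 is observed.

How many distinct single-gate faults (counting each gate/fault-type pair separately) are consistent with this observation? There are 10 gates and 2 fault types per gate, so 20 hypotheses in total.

Fault-free: U1=0, U2=1, U3=1, U4=0, U5=0, U6=1, U7=1, U8=1, U9=1, U10=0 → Y1=1, Y2=0. Observed Y1=1, Y2=1.
  U1: stuck-at-1 ✓; others ✗
  U2: none of the 2 fault types match ✗
  U3: stuck-at-0 ✓; others ✗
  U4: none of the 2 fault types match ✗
  U5: none of the 2 fault types match ✗
  U6: none of the 2 fault types match ✗
  U7: none of the 2 fault types match ✗
  U8: stuck-at-0 ✓; others ✗
  U9: stuck-at-0 ✓; others ✗
  U10: stuck-at-1 ✓; others ✗
Consistent faults: {U1 stuck-at-1, U3 stuck-at-0, U8 stuck-at-0, U9 stuck-at-0, U10 stuck-at-1} — 5 in all.

5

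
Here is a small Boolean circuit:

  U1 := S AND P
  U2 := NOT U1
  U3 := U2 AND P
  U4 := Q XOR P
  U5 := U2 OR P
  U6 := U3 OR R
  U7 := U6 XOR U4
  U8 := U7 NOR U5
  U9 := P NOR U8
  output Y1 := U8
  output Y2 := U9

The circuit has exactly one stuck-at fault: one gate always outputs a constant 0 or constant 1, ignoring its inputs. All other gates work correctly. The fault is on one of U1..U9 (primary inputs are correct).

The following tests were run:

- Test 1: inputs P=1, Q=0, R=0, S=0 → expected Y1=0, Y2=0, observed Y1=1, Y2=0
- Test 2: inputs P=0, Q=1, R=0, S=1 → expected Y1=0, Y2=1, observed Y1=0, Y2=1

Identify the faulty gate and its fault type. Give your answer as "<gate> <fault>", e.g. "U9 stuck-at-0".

U5 stuck-at-0

Fault-free values for test 1 (P=1, Q=0, R=0, S=0): U1=0, U2=1, U3=1, U4=1, U5=1, U6=1, U7=0, U8=0, U9=0, giving Y1=0, Y2=0. Observed Y1=1, Y2=0.
Test 1: faults giving observed Y1=1, Y2=0 are {U5 stuck-at-0, U8 stuck-at-1}.
Test 2 (P=0, Q=1, R=0, S=1): fault-free U1=0, U2=1, U3=0, U4=1, U5=1, U6=0, U7=1, U8=0, U9=1 → Y1=0, Y2=1; observed Y1=0, Y2=1. Eliminates U8 stuck-at-1.
Only U5 stuck-at-0 is consistent with every test.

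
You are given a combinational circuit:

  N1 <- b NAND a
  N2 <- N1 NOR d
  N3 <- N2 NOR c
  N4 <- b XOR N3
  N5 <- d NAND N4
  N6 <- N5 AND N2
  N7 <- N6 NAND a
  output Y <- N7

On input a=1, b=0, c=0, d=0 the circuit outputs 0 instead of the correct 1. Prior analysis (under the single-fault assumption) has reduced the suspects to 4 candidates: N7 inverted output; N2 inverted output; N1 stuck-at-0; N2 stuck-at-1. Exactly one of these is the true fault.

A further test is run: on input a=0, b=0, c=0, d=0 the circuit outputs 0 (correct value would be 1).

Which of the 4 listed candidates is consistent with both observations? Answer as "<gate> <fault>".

Evaluate each candidate on input a=0, b=0, c=0, d=0:
  N7 inverted output: N1=1, N2=0, N3=1, N4=1, N5=1, N6=0, N7=0 [inverted output] → 0 — matches
  N2 inverted output: N1=1, N2=1 [inverted output], N3=0, N4=0, N5=1, N6=1, N7=1 → 1 — eliminated
  N1 stuck-at-0: N1=0 [stuck-at-0], N2=1, N3=0, N4=0, N5=1, N6=1, N7=1 → 1 — eliminated
  N2 stuck-at-1: N1=1, N2=1 [stuck-at-1], N3=0, N4=0, N5=1, N6=1, N7=1 → 1 — eliminated
Only N7 inverted output reproduces the observed 0.

N7 inverted output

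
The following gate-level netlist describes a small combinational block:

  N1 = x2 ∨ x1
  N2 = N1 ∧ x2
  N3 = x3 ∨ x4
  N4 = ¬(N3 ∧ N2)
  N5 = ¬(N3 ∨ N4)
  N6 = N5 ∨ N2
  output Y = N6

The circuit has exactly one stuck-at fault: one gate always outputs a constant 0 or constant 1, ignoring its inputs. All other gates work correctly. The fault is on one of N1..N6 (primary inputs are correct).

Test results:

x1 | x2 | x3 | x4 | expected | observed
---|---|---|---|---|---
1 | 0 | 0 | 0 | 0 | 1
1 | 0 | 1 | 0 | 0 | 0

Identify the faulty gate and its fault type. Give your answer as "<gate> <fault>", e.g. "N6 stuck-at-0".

Fault-free values for test 1 (x1=1, x2=0, x3=0, x4=0): N1=1, N2=0, N3=0, N4=1, N5=0, N6=0, giving Y=0. Observed 1.
Test 1: faults giving observed 1 are {N2 stuck-at-1, N4 stuck-at-0, N5 stuck-at-1, N6 stuck-at-1}.
Test 2 (x1=1, x2=0, x3=1, x4=0): fault-free N1=1, N2=0, N3=1, N4=1, N5=0, N6=0 → 0; observed 0. Eliminates N2 stuck-at-1, N5 stuck-at-1, N6 stuck-at-1.
Only N4 stuck-at-0 is consistent with every test.

N4 stuck-at-0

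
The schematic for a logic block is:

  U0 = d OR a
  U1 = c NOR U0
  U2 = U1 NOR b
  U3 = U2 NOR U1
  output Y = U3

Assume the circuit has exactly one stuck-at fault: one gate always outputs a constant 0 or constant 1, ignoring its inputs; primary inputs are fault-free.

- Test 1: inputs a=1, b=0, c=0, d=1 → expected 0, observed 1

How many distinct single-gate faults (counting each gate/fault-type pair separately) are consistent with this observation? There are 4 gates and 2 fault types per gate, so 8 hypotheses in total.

Fault-free: U0=1, U1=0, U2=1, U3=0 → 0. Observed 1.
  U0 stuck-at-0: output 0 ✗
  U0 stuck-at-1: output 0 ✗
  U1 stuck-at-0: output 0 ✗
  U1 stuck-at-1: output 0 ✗
  U2 stuck-at-0: output 1 ✓
  U2 stuck-at-1: output 0 ✗
  U3 stuck-at-0: output 0 ✗
  U3 stuck-at-1: output 1 ✓
Consistent faults: {U2 stuck-at-0, U3 stuck-at-1} — 2 in all.

2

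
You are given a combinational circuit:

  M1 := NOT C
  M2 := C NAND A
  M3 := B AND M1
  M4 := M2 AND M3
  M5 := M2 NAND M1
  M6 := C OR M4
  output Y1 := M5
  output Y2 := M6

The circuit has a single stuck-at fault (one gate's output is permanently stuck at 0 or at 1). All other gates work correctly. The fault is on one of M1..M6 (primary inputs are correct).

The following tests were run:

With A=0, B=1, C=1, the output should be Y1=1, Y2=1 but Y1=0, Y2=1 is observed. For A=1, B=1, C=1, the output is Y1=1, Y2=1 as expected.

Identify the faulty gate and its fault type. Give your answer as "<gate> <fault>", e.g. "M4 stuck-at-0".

M1 stuck-at-1

Fault-free values for test 1 (A=0, B=1, C=1): M1=0, M2=1, M3=0, M4=0, M5=1, M6=1, giving Y1=1, Y2=1. Observed Y1=0, Y2=1.
Test 1: faults giving observed Y1=0, Y2=1 are {M1 stuck-at-1, M5 stuck-at-0}.
Test 2 (A=1, B=1, C=1): fault-free M1=0, M2=0, M3=0, M4=0, M5=1, M6=1 → Y1=1, Y2=1; observed Y1=1, Y2=1. Eliminates M5 stuck-at-0.
Only M1 stuck-at-1 is consistent with every test.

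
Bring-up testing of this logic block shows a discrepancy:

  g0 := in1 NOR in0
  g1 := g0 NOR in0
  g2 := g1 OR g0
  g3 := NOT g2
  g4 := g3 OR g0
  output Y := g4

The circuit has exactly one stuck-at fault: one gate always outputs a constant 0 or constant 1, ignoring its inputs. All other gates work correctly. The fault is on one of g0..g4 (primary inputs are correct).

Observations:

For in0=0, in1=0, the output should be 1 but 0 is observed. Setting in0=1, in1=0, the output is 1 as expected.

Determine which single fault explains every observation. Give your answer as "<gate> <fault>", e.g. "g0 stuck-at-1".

Fault-free values for test 1 (in0=0, in1=0): g0=1, g1=0, g2=1, g3=0, g4=1, giving Y=1. Observed 0.
Test 1: faults giving observed 0 are {g0 stuck-at-0, g4 stuck-at-0}.
Test 2 (in0=1, in1=0): fault-free g0=0, g1=0, g2=0, g3=1, g4=1 → 1; observed 1. Eliminates g4 stuck-at-0.
Only g0 stuck-at-0 is consistent with every test.

g0 stuck-at-0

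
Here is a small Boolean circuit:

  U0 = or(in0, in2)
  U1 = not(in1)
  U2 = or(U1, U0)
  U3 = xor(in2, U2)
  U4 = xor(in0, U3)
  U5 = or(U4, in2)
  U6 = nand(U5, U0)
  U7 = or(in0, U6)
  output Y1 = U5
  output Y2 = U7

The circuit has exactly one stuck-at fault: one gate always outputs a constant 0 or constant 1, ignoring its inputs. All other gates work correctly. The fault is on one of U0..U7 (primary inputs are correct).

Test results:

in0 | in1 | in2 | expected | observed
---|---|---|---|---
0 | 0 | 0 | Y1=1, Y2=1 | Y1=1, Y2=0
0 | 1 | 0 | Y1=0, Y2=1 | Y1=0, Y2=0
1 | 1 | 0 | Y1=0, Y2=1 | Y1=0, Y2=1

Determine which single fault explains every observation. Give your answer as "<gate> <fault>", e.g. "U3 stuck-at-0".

U6 stuck-at-0

Fault-free values for test 1 (in0=0, in1=0, in2=0): U0=0, U1=1, U2=1, U3=1, U4=1, U5=1, U6=1, U7=1, giving Y1=1, Y2=1. Observed Y1=1, Y2=0.
Test 1: faults giving observed Y1=1, Y2=0 are {U0 stuck-at-1, U6 stuck-at-0, U7 stuck-at-0}.
Test 2 (in0=0, in1=1, in2=0): fault-free U0=0, U1=0, U2=0, U3=0, U4=0, U5=0, U6=1, U7=1 → Y1=0, Y2=1; observed Y1=0, Y2=0. Eliminates U0 stuck-at-1.
Test 3 (in0=1, in1=1, in2=0): fault-free U0=1, U1=0, U2=1, U3=1, U4=0, U5=0, U6=1, U7=1 → Y1=0, Y2=1; observed Y1=0, Y2=1. Eliminates U7 stuck-at-0.
Only U6 stuck-at-0 is consistent with every test.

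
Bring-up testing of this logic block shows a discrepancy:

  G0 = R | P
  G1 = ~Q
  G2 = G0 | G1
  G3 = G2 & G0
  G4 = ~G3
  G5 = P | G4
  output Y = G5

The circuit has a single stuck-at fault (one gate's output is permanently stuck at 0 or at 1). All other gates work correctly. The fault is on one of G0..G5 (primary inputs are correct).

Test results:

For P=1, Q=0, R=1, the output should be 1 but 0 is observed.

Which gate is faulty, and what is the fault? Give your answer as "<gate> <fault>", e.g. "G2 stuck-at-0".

Fault-free values for test 1 (P=1, Q=0, R=1): G0=1, G1=1, G2=1, G3=1, G4=0, G5=1, giving Y=1. Observed 0.
Test 1: faults giving observed 0 are {G5 stuck-at-0}.
Only G5 stuck-at-0 is consistent with every test.

G5 stuck-at-0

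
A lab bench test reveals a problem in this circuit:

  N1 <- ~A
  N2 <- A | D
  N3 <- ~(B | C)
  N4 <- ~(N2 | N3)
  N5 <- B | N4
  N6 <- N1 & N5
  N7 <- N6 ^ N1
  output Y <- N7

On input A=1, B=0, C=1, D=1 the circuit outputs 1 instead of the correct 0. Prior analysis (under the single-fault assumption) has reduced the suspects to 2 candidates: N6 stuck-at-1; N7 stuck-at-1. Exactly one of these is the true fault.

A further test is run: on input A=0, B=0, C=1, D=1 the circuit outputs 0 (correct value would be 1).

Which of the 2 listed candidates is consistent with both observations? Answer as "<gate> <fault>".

Evaluate each candidate on input A=0, B=0, C=1, D=1:
  N6 stuck-at-1: N1=1, N2=1, N3=0, N4=0, N5=0, N6=1 [stuck-at-1], N7=0 → 0 — matches
  N7 stuck-at-1: N1=1, N2=1, N3=0, N4=0, N5=0, N6=0, N7=1 [stuck-at-1] → 1 — eliminated
Only N6 stuck-at-1 reproduces the observed 0.

N6 stuck-at-1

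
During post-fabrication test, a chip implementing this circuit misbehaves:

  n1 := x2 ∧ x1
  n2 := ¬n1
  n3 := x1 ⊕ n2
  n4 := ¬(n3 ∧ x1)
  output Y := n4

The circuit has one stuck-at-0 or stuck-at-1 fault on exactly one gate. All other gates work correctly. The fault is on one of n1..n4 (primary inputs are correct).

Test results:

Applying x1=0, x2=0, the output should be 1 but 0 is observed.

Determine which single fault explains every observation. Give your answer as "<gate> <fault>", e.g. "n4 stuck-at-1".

Fault-free values for test 1 (x1=0, x2=0): n1=0, n2=1, n3=1, n4=1, giving Y=1. Observed 0.
Test 1: faults giving observed 0 are {n4 stuck-at-0}.
Only n4 stuck-at-0 is consistent with every test.

n4 stuck-at-0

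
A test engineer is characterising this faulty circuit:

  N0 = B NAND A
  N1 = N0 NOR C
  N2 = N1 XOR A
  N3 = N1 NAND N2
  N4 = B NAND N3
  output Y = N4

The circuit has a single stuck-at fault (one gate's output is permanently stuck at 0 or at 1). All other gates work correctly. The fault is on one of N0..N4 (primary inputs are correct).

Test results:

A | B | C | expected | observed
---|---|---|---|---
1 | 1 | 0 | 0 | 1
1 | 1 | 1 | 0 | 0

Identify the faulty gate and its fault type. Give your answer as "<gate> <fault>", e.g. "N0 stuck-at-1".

Fault-free values for test 1 (A=1, B=1, C=0): N0=0, N1=1, N2=0, N3=1, N4=0, giving Y=0. Observed 1.
Test 1: faults giving observed 1 are {N2 stuck-at-1, N3 stuck-at-0, N4 stuck-at-1}.
Test 2 (A=1, B=1, C=1): fault-free N0=0, N1=0, N2=1, N3=1, N4=0 → 0; observed 0. Eliminates N3 stuck-at-0, N4 stuck-at-1.
Only N2 stuck-at-1 is consistent with every test.

N2 stuck-at-1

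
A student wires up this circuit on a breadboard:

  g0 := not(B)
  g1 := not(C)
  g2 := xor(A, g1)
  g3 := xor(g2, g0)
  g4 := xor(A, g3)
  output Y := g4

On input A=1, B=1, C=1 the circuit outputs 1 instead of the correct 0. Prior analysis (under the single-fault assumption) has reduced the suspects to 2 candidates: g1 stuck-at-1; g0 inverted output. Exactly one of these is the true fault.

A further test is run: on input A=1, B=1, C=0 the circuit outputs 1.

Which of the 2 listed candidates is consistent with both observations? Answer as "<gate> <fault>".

g1 stuck-at-1

Evaluate each candidate on input A=1, B=1, C=0:
  g1 stuck-at-1: g0=0, g1=1 [stuck-at-1], g2=0, g3=0, g4=1 → 1 — matches
  g0 inverted output: g0=1 [inverted output], g1=1, g2=0, g3=1, g4=0 → 0 — eliminated
Only g1 stuck-at-1 reproduces the observed 1.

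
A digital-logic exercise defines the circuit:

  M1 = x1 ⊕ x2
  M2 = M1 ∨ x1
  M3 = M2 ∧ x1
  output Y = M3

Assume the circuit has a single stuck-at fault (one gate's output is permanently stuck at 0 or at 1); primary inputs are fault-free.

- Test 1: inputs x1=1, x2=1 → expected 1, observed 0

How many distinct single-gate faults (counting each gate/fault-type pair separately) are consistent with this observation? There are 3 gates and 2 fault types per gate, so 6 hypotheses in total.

Fault-free: M1=0, M2=1, M3=1 → 1. Observed 0.
  M1 stuck-at-0: output 1 ✗
  M1 stuck-at-1: output 1 ✗
  M2 stuck-at-0: output 0 ✓
  M2 stuck-at-1: output 1 ✗
  M3 stuck-at-0: output 0 ✓
  M3 stuck-at-1: output 1 ✗
Consistent faults: {M2 stuck-at-0, M3 stuck-at-0} — 2 in all.

2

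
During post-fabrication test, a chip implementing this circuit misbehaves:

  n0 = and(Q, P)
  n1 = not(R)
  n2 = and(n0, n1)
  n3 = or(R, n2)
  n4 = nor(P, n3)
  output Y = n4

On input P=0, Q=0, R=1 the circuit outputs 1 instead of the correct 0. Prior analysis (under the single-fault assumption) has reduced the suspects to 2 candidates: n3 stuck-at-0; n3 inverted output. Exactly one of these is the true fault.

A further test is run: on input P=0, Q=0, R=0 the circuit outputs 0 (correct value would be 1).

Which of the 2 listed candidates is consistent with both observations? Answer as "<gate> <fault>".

n3 inverted output

Evaluate each candidate on input P=0, Q=0, R=0:
  n3 stuck-at-0: n0=0, n1=1, n2=0, n3=0 [stuck-at-0], n4=1 → 1 — eliminated
  n3 inverted output: n0=0, n1=1, n2=0, n3=1 [inverted output], n4=0 → 0 — matches
Only n3 inverted output reproduces the observed 0.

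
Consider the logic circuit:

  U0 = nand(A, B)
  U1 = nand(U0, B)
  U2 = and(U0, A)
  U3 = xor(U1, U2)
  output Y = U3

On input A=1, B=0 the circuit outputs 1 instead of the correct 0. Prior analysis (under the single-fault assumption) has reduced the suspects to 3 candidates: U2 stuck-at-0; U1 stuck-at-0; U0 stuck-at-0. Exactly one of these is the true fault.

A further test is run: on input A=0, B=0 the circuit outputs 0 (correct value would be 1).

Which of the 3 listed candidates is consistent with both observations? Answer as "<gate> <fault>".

U1 stuck-at-0

Evaluate each candidate on input A=0, B=0:
  U2 stuck-at-0: U0=1, U1=1, U2=0 [stuck-at-0], U3=1 → 1 — eliminated
  U1 stuck-at-0: U0=1, U1=0 [stuck-at-0], U2=0, U3=0 → 0 — matches
  U0 stuck-at-0: U0=0 [stuck-at-0], U1=1, U2=0, U3=1 → 1 — eliminated
Only U1 stuck-at-0 reproduces the observed 0.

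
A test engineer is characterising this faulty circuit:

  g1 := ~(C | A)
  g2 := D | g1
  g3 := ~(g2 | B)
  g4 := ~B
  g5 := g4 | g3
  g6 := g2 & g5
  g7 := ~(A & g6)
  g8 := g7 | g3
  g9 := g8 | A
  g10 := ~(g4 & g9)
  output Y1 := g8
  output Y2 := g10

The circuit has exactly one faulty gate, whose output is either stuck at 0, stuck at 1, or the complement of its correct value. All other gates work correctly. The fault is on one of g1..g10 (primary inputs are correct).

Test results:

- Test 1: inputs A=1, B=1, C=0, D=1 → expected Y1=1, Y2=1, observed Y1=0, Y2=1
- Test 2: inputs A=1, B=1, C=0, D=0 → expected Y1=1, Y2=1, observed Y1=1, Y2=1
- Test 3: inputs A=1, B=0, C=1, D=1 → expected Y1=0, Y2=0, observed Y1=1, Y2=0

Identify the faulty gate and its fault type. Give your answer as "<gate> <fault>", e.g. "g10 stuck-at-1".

Fault-free values for test 1 (A=1, B=1, C=0, D=1): g1=0, g2=1, g3=0, g4=0, g5=0, g6=0, g7=1, g8=1, g9=1, g10=1, giving Y1=1, Y2=1. Observed Y1=0, Y2=1.
Test 1: faults giving observed Y1=0, Y2=1 are {g5 stuck-at-1, g5 inverted output, g6 stuck-at-1, g6 inverted output, g7 stuck-at-0, g7 inverted output, g8 stuck-at-0, g8 inverted output}.
Test 2 (A=1, B=1, C=0, D=0): fault-free g1=0, g2=0, g3=0, g4=0, g5=0, g6=0, g7=1, g8=1, g9=1, g10=1 → Y1=1, Y2=1; observed Y1=1, Y2=1. Eliminates g6 stuck-at-1, g6 inverted output, g7 stuck-at-0, g7 inverted output, g8 stuck-at-0, g8 inverted output.
Test 3 (A=1, B=0, C=1, D=1): fault-free g1=0, g2=1, g3=0, g4=1, g5=1, g6=1, g7=0, g8=0, g9=1, g10=0 → Y1=0, Y2=0; observed Y1=1, Y2=0. Eliminates g5 stuck-at-1.
Only g5 inverted output is consistent with every test.

g5 inverted output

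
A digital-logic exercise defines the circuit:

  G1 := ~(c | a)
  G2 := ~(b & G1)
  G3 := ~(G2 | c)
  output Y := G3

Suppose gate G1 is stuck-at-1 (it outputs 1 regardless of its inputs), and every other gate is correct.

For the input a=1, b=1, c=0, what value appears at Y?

1

Propagate with G1 forced: G1=1 [stuck-at-1], G2=0, G3=1.
So Y = 1. (Without the fault it would be 0.)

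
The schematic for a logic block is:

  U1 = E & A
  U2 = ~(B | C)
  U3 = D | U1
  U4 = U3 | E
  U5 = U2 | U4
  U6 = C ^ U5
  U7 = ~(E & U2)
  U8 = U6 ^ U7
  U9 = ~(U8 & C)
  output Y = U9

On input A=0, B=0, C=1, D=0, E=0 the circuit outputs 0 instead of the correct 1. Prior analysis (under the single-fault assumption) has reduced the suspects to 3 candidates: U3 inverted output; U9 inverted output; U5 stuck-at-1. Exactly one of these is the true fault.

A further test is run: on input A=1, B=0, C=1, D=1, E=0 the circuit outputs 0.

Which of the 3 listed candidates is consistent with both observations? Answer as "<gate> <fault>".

Evaluate each candidate on input A=1, B=0, C=1, D=1, E=0:
  U3 inverted output: U1=0, U2=0, U3=0 [inverted output], U4=0, U5=0, U6=1, U7=1, U8=0, U9=1 → 1 — eliminated
  U9 inverted output: U1=0, U2=0, U3=1, U4=1, U5=1, U6=0, U7=1, U8=1, U9=1 [inverted output] → 1 — eliminated
  U5 stuck-at-1: U1=0, U2=0, U3=1, U4=1, U5=1 [stuck-at-1], U6=0, U7=1, U8=1, U9=0 → 0 — matches
Only U5 stuck-at-1 reproduces the observed 0.

U5 stuck-at-1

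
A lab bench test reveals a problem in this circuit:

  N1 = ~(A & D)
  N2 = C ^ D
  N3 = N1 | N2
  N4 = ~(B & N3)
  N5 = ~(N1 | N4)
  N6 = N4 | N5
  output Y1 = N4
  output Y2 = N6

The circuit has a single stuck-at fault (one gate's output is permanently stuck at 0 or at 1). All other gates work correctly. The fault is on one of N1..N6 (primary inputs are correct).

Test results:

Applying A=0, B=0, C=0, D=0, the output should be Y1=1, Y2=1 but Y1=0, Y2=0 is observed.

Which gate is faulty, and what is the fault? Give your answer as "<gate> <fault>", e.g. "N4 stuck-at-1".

N4 stuck-at-0

Fault-free values for test 1 (A=0, B=0, C=0, D=0): N1=1, N2=0, N3=1, N4=1, N5=0, N6=1, giving Y1=1, Y2=1. Observed Y1=0, Y2=0.
Test 1: faults giving observed Y1=0, Y2=0 are {N4 stuck-at-0}.
Only N4 stuck-at-0 is consistent with every test.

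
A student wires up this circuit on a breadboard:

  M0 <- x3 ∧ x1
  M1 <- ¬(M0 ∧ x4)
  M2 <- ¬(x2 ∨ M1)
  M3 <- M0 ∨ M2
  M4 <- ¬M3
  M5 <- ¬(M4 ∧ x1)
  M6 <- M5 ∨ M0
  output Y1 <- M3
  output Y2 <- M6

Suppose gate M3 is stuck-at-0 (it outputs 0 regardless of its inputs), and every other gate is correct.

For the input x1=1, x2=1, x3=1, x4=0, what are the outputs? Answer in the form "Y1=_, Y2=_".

Propagate with M3 forced: M0=1, M1=1, M2=0, M3=0 [stuck-at-0], M4=1, M5=0, M6=1.
So the outputs are Y1=0, Y2=1. (Without the fault they would be Y1=1, Y2=1.)

Y1=0, Y2=1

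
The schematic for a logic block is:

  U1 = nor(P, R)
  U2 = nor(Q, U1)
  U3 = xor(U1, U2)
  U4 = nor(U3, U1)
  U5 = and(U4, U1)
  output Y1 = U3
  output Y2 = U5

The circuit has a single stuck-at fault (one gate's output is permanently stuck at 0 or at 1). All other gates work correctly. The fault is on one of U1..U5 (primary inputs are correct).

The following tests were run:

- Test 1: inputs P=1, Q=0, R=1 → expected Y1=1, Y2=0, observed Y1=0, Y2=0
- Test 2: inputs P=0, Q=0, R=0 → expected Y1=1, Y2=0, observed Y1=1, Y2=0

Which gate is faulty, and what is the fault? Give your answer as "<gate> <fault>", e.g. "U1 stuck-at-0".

Fault-free values for test 1 (P=1, Q=0, R=1): U1=0, U2=1, U3=1, U4=0, U5=0, giving Y1=1, Y2=0. Observed Y1=0, Y2=0.
Test 1: faults giving observed Y1=0, Y2=0 are {U2 stuck-at-0, U3 stuck-at-0}.
Test 2 (P=0, Q=0, R=0): fault-free U1=1, U2=0, U3=1, U4=0, U5=0 → Y1=1, Y2=0; observed Y1=1, Y2=0. Eliminates U3 stuck-at-0.
Only U2 stuck-at-0 is consistent with every test.

U2 stuck-at-0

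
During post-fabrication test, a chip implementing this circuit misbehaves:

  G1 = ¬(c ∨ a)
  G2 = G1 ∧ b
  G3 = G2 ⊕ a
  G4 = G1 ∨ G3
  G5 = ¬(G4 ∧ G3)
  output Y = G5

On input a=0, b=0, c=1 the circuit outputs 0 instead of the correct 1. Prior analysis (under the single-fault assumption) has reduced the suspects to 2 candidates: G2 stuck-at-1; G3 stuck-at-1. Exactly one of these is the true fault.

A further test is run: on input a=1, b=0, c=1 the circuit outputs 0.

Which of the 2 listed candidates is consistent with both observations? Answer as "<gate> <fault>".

Evaluate each candidate on input a=1, b=0, c=1:
  G2 stuck-at-1: G1=0, G2=1 [stuck-at-1], G3=0, G4=0, G5=1 → 1 — eliminated
  G3 stuck-at-1: G1=0, G2=0, G3=1 [stuck-at-1], G4=1, G5=0 → 0 — matches
Only G3 stuck-at-1 reproduces the observed 0.

G3 stuck-at-1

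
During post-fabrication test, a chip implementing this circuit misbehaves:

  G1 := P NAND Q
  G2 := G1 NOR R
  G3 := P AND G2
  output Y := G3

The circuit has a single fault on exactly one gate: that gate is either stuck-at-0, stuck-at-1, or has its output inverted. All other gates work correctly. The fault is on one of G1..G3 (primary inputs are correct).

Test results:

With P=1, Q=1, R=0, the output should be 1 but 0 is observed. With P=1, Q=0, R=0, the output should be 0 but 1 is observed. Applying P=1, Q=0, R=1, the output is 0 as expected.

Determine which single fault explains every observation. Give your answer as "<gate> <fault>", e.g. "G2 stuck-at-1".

Fault-free values for test 1 (P=1, Q=1, R=0): G1=0, G2=1, G3=1, giving Y=1. Observed 0.
Test 1: faults giving observed 0 are {G1 stuck-at-1, G1 inverted output, G2 stuck-at-0, G2 inverted output, G3 stuck-at-0, G3 inverted output}.
Test 2 (P=1, Q=0, R=0): fault-free G1=1, G2=0, G3=0 → 0; observed 1. Eliminates G1 stuck-at-1, G2 stuck-at-0, G3 stuck-at-0.
Test 3 (P=1, Q=0, R=1): fault-free G1=1, G2=0, G3=0 → 0; observed 0. Eliminates G2 inverted output, G3 inverted output.
Only G1 inverted output is consistent with every test.

G1 inverted output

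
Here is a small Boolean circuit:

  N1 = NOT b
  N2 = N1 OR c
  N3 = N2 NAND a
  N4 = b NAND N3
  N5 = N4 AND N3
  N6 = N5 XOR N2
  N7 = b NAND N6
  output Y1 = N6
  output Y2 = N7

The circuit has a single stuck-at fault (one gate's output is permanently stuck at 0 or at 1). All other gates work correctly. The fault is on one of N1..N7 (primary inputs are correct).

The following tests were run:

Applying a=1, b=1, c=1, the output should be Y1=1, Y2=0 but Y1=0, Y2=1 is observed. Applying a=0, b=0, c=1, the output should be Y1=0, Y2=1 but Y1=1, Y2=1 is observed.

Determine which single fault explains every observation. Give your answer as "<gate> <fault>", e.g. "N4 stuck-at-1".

Fault-free values for test 1 (a=1, b=1, c=1): N1=0, N2=1, N3=0, N4=1, N5=0, N6=1, N7=0, giving Y1=1, Y2=0. Observed Y1=0, Y2=1.
Test 1: faults giving observed Y1=0, Y2=1 are {N2 stuck-at-0, N5 stuck-at-1, N6 stuck-at-0}.
Test 2 (a=0, b=0, c=1): fault-free N1=1, N2=1, N3=1, N4=1, N5=1, N6=0, N7=1 → Y1=0, Y2=1; observed Y1=1, Y2=1. Eliminates N5 stuck-at-1, N6 stuck-at-0.
Only N2 stuck-at-0 is consistent with every test.

N2 stuck-at-0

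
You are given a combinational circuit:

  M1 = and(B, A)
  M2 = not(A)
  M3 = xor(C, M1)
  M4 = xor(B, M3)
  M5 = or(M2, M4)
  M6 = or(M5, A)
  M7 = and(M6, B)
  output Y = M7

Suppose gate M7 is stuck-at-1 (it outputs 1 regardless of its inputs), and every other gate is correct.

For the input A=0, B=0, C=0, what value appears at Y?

Propagate with M7 forced: M1=0, M2=1, M3=0, M4=0, M5=1, M6=1, M7=1 [stuck-at-1].
So Y = 1. (Without the fault it would be 0.)

1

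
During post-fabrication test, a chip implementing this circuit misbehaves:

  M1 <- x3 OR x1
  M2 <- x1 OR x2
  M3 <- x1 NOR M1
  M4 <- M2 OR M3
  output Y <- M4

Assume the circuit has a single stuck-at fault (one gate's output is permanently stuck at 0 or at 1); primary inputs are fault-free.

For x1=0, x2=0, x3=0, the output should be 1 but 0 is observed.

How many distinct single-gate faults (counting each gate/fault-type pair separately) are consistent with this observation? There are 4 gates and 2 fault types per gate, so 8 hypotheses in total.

Fault-free: M1=0, M2=0, M3=1, M4=1 → 1. Observed 0.
  M1 stuck-at-0: output 1 ✗
  M1 stuck-at-1: output 0 ✓
  M2 stuck-at-0: output 1 ✗
  M2 stuck-at-1: output 1 ✗
  M3 stuck-at-0: output 0 ✓
  M3 stuck-at-1: output 1 ✗
  M4 stuck-at-0: output 0 ✓
  M4 stuck-at-1: output 1 ✗
Consistent faults: {M1 stuck-at-1, M3 stuck-at-0, M4 stuck-at-0} — 3 in all.

3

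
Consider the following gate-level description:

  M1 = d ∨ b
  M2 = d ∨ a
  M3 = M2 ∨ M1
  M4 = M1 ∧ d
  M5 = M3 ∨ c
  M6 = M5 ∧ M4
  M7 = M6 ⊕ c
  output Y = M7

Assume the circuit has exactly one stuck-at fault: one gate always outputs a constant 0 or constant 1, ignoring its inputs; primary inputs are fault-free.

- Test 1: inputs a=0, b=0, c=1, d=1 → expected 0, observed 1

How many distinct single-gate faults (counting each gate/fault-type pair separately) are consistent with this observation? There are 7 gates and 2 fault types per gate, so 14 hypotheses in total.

5

Fault-free: M1=1, M2=1, M3=1, M4=1, M5=1, M6=1, M7=0 → 0. Observed 1.
  M1 stuck-at-0: output 1 ✓
  M1 stuck-at-1: output 0 ✗
  M2 stuck-at-0: output 0 ✗
  M2 stuck-at-1: output 0 ✗
  M3 stuck-at-0: output 0 ✗
  M3 stuck-at-1: output 0 ✗
  M4 stuck-at-0: output 1 ✓
  M4 stuck-at-1: output 0 ✗
  M5 stuck-at-0: output 1 ✓
  M5 stuck-at-1: output 0 ✗
  M6 stuck-at-0: output 1 ✓
  M6 stuck-at-1: output 0 ✗
  M7 stuck-at-0: output 0 ✗
  M7 stuck-at-1: output 1 ✓
Consistent faults: {M1 stuck-at-0, M4 stuck-at-0, M5 stuck-at-0, M6 stuck-at-0, M7 stuck-at-1} — 5 in all.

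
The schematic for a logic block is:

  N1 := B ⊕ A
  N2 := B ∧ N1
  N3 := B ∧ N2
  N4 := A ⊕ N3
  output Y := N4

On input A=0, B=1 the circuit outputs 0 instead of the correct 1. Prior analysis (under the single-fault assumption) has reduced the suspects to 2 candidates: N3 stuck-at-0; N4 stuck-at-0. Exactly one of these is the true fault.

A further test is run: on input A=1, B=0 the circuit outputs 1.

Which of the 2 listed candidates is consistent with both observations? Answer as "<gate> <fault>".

Evaluate each candidate on input A=1, B=0:
  N3 stuck-at-0: N1=1, N2=0, N3=0 [stuck-at-0], N4=1 → 1 — matches
  N4 stuck-at-0: N1=1, N2=0, N3=0, N4=0 [stuck-at-0] → 0 — eliminated
Only N3 stuck-at-0 reproduces the observed 1.

N3 stuck-at-0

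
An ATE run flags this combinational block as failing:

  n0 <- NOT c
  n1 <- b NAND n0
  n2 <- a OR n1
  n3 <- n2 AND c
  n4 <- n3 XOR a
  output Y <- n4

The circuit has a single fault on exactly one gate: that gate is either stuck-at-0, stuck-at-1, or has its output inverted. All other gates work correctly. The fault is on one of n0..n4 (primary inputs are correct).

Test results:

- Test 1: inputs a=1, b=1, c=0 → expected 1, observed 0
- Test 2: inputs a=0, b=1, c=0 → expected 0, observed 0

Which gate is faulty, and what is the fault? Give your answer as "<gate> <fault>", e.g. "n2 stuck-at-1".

n4 stuck-at-0

Fault-free values for test 1 (a=1, b=1, c=0): n0=1, n1=0, n2=1, n3=0, n4=1, giving Y=1. Observed 0.
Test 1: faults giving observed 0 are {n3 stuck-at-1, n3 inverted output, n4 stuck-at-0, n4 inverted output}.
Test 2 (a=0, b=1, c=0): fault-free n0=1, n1=0, n2=0, n3=0, n4=0 → 0; observed 0. Eliminates n3 stuck-at-1, n3 inverted output, n4 inverted output.
Only n4 stuck-at-0 is consistent with every test.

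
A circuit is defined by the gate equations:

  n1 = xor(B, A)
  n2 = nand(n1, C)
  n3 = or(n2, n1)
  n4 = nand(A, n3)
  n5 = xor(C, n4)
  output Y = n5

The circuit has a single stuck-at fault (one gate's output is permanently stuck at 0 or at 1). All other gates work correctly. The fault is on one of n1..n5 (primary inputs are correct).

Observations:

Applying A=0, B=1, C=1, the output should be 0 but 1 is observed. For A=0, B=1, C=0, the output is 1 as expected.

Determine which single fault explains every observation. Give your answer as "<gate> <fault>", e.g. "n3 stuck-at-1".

Fault-free values for test 1 (A=0, B=1, C=1): n1=1, n2=0, n3=1, n4=1, n5=0, giving Y=0. Observed 1.
Test 1: faults giving observed 1 are {n4 stuck-at-0, n5 stuck-at-1}.
Test 2 (A=0, B=1, C=0): fault-free n1=1, n2=1, n3=1, n4=1, n5=1 → 1; observed 1. Eliminates n4 stuck-at-0.
Only n5 stuck-at-1 is consistent with every test.

n5 stuck-at-1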